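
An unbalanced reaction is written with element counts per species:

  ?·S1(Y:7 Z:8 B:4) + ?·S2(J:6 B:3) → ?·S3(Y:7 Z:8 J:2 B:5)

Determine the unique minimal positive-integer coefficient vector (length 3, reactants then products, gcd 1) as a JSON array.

Y: 3·7+1·0 = 21 | 3·7 = 21
Z: 3·8+1·0 = 24 | 3·8 = 24
J: 3·0+1·6 = 6 | 3·2 = 6
B: 3·4+1·3 = 15 | 3·5 = 15
gcd(3,1,3) = 1

Coefficients: [3, 1, 3]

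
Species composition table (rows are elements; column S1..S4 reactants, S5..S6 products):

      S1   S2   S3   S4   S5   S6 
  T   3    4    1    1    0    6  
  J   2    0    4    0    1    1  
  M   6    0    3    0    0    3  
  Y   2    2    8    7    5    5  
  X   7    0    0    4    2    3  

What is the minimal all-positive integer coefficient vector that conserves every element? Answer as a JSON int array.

T: 1·3+3·4+1·1+2·1 = 18 | 3·0+3·6 = 18
J: 1·2+3·0+1·4+2·0 = 6 | 3·1+3·1 = 6
M: 1·6+3·0+1·3+2·0 = 9 | 3·0+3·3 = 9
Y: 1·2+3·2+1·8+2·7 = 30 | 3·5+3·5 = 30
X: 1·7+3·0+1·0+2·4 = 15 | 3·2+3·3 = 15
gcd(1,3,1,2,3,3) = 1

Coefficients: [1, 3, 1, 2, 3, 3]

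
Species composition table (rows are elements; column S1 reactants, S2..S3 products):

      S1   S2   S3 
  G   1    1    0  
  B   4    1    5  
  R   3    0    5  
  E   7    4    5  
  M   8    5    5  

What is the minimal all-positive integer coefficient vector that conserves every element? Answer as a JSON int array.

G: 5·1 = 5 | 5·1+3·0 = 5
B: 5·4 = 20 | 5·1+3·5 = 20
R: 5·3 = 15 | 5·0+3·5 = 15
E: 5·7 = 35 | 5·4+3·5 = 35
M: 5·8 = 40 | 5·5+3·5 = 40
gcd(5,5,3) = 1

Coefficients: [5, 5, 3]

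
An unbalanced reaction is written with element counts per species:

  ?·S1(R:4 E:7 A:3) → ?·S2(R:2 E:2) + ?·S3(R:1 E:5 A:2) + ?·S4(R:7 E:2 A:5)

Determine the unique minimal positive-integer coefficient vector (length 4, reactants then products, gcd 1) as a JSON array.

Coefficients: [5, 4, 5, 1]

R: 5·4 = 20 | 4·2+5·1+1·7 = 20
E: 5·7 = 35 | 4·2+5·5+1·2 = 35
A: 5·3 = 15 | 4·0+5·2+1·5 = 15
gcd(5,4,5,1) = 1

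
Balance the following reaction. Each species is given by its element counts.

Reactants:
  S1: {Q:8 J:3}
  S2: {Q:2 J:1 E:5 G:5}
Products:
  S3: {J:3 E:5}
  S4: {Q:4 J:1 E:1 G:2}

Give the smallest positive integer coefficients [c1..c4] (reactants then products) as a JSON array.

Q: 2·8+2·2 = 20 | 1·0+5·4 = 20
J: 2·3+2·1 = 8 | 1·3+5·1 = 8
E: 2·0+2·5 = 10 | 1·5+5·1 = 10
G: 2·0+2·5 = 10 | 1·0+5·2 = 10
gcd(2,2,1,5) = 1

Coefficients: [2, 2, 1, 5]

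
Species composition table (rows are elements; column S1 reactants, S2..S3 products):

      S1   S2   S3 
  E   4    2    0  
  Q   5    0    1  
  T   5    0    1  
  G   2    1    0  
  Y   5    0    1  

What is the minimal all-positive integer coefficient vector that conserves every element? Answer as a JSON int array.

Coefficients: [1, 2, 5]

E: 1·4 = 4 | 2·2+5·0 = 4
Q: 1·5 = 5 | 2·0+5·1 = 5
T: 1·5 = 5 | 2·0+5·1 = 5
G: 1·2 = 2 | 2·1+5·0 = 2
Y: 1·5 = 5 | 2·0+5·1 = 5
gcd(1,2,5) = 1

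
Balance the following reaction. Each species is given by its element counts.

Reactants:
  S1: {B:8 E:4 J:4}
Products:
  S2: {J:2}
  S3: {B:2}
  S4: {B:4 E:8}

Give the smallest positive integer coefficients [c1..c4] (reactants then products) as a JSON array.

Coefficients: [2, 4, 6, 1]

B: 2·8 = 16 | 4·0+6·2+1·4 = 16
E: 2·4 = 8 | 4·0+6·0+1·8 = 8
J: 2·4 = 8 | 4·2+6·0+1·0 = 8
gcd(2,4,6,1) = 1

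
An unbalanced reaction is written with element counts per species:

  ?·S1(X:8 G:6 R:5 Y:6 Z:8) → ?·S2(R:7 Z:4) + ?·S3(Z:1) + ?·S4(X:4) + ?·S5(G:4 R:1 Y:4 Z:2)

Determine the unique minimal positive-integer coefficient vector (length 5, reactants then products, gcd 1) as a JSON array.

X: 2·8 = 16 | 1·0+6·0+4·4+3·0 = 16
G: 2·6 = 12 | 1·0+6·0+4·0+3·4 = 12
R: 2·5 = 10 | 1·7+6·0+4·0+3·1 = 10
Y: 2·6 = 12 | 1·0+6·0+4·0+3·4 = 12
Z: 2·8 = 16 | 1·4+6·1+4·0+3·2 = 16
gcd(2,1,6,4,3) = 1

Coefficients: [2, 1, 6, 4, 3]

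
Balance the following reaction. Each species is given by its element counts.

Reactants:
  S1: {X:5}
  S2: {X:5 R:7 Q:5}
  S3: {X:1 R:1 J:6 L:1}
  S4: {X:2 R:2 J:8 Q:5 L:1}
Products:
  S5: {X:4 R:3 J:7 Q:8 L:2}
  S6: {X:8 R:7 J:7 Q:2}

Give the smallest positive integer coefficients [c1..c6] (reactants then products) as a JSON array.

X: 4·5+5·5+5·1+5·2 = 60 | 5·4+5·8 = 60
R: 4·0+5·7+5·1+5·2 = 50 | 5·3+5·7 = 50
J: 4·0+5·0+5·6+5·8 = 70 | 5·7+5·7 = 70
Q: 4·0+5·5+5·0+5·5 = 50 | 5·8+5·2 = 50
L: 4·0+5·0+5·1+5·1 = 10 | 5·2+5·0 = 10
gcd(4,5,5,5,5,5) = 1

Coefficients: [4, 5, 5, 5, 5, 5]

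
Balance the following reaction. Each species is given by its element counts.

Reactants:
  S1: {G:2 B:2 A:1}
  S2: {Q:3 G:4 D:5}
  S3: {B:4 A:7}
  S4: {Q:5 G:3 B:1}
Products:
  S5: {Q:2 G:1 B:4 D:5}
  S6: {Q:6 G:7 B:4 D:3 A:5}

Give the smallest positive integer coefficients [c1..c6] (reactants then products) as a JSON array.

Coefficients: [4, 4, 3, 4, 1, 5]

Q: 4·0+4·3+3·0+4·5 = 32 | 1·2+5·6 = 32
G: 4·2+4·4+3·0+4·3 = 36 | 1·1+5·7 = 36
B: 4·2+4·0+3·4+4·1 = 24 | 1·4+5·4 = 24
D: 4·0+4·5+3·0+4·0 = 20 | 1·5+5·3 = 20
A: 4·1+4·0+3·7+4·0 = 25 | 1·0+5·5 = 25
gcd(4,4,3,4,1,5) = 1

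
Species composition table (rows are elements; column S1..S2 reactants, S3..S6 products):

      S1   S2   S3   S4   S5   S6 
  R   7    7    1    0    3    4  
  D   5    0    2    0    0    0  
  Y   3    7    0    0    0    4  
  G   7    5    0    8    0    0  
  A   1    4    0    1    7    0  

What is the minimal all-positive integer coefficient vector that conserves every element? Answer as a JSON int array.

Coefficients: [2, 2, 5, 3, 1, 5]

R: 2·7+2·7 = 28 | 5·1+3·0+1·3+5·4 = 28
D: 2·5+2·0 = 10 | 5·2+3·0+1·0+5·0 = 10
Y: 2·3+2·7 = 20 | 5·0+3·0+1·0+5·4 = 20
G: 2·7+2·5 = 24 | 5·0+3·8+1·0+5·0 = 24
A: 2·1+2·4 = 10 | 5·0+3·1+1·7+5·0 = 10
gcd(2,2,5,3,1,5) = 1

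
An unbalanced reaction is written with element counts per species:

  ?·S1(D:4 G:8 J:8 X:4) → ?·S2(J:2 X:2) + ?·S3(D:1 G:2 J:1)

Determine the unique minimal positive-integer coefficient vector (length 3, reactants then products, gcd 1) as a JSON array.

D: 1·4 = 4 | 2·0+4·1 = 4
G: 1·8 = 8 | 2·0+4·2 = 8
J: 1·8 = 8 | 2·2+4·1 = 8
X: 1·4 = 4 | 2·2+4·0 = 4
gcd(1,2,4) = 1

Coefficients: [1, 2, 4]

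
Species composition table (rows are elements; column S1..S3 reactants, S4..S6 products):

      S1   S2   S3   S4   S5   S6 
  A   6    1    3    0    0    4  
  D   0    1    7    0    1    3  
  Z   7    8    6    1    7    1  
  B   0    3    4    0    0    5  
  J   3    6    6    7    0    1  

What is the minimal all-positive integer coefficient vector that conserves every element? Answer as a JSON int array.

A: 1·6+4·1+2·3 = 16 | 5·0+6·0+4·4 = 16
D: 1·0+4·1+2·7 = 18 | 5·0+6·1+4·3 = 18
Z: 1·7+4·8+2·6 = 51 | 5·1+6·7+4·1 = 51
B: 1·0+4·3+2·4 = 20 | 5·0+6·0+4·5 = 20
J: 1·3+4·6+2·6 = 39 | 5·7+6·0+4·1 = 39
gcd(1,4,2,5,6,4) = 1

Coefficients: [1, 4, 2, 5, 6, 4]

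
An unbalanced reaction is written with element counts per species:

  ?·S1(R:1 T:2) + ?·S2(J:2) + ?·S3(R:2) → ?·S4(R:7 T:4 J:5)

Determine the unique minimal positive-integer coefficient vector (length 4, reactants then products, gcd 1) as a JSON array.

R: 4·1+5·0+5·2 = 14 | 2·7 = 14
T: 4·2+5·0+5·0 = 8 | 2·4 = 8
J: 4·0+5·2+5·0 = 10 | 2·5 = 10
gcd(4,5,5,2) = 1

Coefficients: [4, 5, 5, 2]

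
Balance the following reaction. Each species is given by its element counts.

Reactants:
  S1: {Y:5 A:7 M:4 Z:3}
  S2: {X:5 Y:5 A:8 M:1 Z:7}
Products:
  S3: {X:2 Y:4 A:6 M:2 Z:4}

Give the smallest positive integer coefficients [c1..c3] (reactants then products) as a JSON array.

Coefficients: [2, 2, 5]

X: 2·0+2·5 = 10 | 5·2 = 10
Y: 2·5+2·5 = 20 | 5·4 = 20
A: 2·7+2·8 = 30 | 5·6 = 30
M: 2·4+2·1 = 10 | 5·2 = 10
Z: 2·3+2·7 = 20 | 5·4 = 20
gcd(2,2,5) = 1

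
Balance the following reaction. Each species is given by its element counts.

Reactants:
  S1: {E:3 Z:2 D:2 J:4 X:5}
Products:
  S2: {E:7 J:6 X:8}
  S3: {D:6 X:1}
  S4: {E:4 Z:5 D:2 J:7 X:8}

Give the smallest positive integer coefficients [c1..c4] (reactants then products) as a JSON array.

Coefficients: [5, 1, 1, 2]

E: 5·3 = 15 | 1·7+1·0+2·4 = 15
Z: 5·2 = 10 | 1·0+1·0+2·5 = 10
D: 5·2 = 10 | 1·0+1·6+2·2 = 10
J: 5·4 = 20 | 1·6+1·0+2·7 = 20
X: 5·5 = 25 | 1·8+1·1+2·8 = 25
gcd(5,1,1,2) = 1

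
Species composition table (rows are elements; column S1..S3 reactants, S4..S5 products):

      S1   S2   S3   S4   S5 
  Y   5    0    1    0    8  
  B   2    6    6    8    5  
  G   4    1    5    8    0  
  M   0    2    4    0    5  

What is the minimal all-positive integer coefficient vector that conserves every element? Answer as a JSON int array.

Y: 6·5+6·0+2·1 = 32 | 5·0+4·8 = 32
B: 6·2+6·6+2·6 = 60 | 5·8+4·5 = 60
G: 6·4+6·1+2·5 = 40 | 5·8+4·0 = 40
M: 6·0+6·2+2·4 = 20 | 5·0+4·5 = 20
gcd(6,6,2,5,4) = 1

Coefficients: [6, 6, 2, 5, 4]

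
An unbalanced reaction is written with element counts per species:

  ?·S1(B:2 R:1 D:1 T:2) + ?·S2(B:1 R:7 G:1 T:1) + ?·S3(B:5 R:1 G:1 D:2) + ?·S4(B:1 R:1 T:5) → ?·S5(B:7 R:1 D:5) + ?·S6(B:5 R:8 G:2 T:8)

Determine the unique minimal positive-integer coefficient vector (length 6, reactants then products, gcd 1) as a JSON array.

B: 3·2+4·1+6·5+6·1 = 46 | 3·7+5·5 = 46
R: 3·1+4·7+6·1+6·1 = 43 | 3·1+5·8 = 43
G: 3·0+4·1+6·1+6·0 = 10 | 3·0+5·2 = 10
D: 3·1+4·0+6·2+6·0 = 15 | 3·5+5·0 = 15
T: 3·2+4·1+6·0+6·5 = 40 | 3·0+5·8 = 40
gcd(3,4,6,6,3,5) = 1

Coefficients: [3, 4, 6, 6, 3, 5]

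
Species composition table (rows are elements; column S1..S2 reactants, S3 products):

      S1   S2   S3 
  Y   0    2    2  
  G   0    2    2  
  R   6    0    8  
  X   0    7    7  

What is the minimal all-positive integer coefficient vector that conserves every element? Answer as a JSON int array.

Y: 4·0+3·2 = 6 | 3·2 = 6
G: 4·0+3·2 = 6 | 3·2 = 6
R: 4·6+3·0 = 24 | 3·8 = 24
X: 4·0+3·7 = 21 | 3·7 = 21
gcd(4,3,3) = 1

Coefficients: [4, 3, 3]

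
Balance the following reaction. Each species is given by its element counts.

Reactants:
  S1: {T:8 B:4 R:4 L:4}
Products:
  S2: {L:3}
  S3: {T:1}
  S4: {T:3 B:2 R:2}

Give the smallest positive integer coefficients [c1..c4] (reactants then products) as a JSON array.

T: 3·8 = 24 | 4·0+6·1+6·3 = 24
B: 3·4 = 12 | 4·0+6·0+6·2 = 12
R: 3·4 = 12 | 4·0+6·0+6·2 = 12
L: 3·4 = 12 | 4·3+6·0+6·0 = 12
gcd(3,4,6,6) = 1

Coefficients: [3, 4, 6, 6]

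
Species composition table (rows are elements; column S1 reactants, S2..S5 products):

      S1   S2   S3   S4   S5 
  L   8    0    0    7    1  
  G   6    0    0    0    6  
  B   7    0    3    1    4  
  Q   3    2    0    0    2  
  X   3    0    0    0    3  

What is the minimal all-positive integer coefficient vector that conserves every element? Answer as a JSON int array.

Coefficients: [6, 3, 4, 6, 6]

L: 6·8 = 48 | 3·0+4·0+6·7+6·1 = 48
G: 6·6 = 36 | 3·0+4·0+6·0+6·6 = 36
B: 6·7 = 42 | 3·0+4·3+6·1+6·4 = 42
Q: 6·3 = 18 | 3·2+4·0+6·0+6·2 = 18
X: 6·3 = 18 | 3·0+4·0+6·0+6·3 = 18
gcd(6,3,4,6,6) = 1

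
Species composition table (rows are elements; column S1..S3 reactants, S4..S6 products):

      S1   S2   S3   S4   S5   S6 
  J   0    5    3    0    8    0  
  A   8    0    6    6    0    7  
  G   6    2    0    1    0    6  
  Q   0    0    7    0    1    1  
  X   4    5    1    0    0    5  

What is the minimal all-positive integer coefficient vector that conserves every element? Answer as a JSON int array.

J: 6·0+1·5+1·3 = 8 | 2·0+1·8+6·0 = 8
A: 6·8+1·0+1·6 = 54 | 2·6+1·0+6·7 = 54
G: 6·6+1·2+1·0 = 38 | 2·1+1·0+6·6 = 38
Q: 6·0+1·0+1·7 = 7 | 2·0+1·1+6·1 = 7
X: 6·4+1·5+1·1 = 30 | 2·0+1·0+6·5 = 30
gcd(6,1,1,2,1,6) = 1

Coefficients: [6, 1, 1, 2, 1, 6]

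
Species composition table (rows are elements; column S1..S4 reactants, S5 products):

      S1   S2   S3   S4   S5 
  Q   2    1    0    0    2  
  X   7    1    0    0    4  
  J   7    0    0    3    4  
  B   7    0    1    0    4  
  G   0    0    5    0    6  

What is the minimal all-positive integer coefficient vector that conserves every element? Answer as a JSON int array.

Coefficients: [2, 6, 6, 2, 5]

Q: 2·2+6·1+6·0+2·0 = 10 | 5·2 = 10
X: 2·7+6·1+6·0+2·0 = 20 | 5·4 = 20
J: 2·7+6·0+6·0+2·3 = 20 | 5·4 = 20
B: 2·7+6·0+6·1+2·0 = 20 | 5·4 = 20
G: 2·0+6·0+6·5+2·0 = 30 | 5·6 = 30
gcd(2,6,6,2,5) = 1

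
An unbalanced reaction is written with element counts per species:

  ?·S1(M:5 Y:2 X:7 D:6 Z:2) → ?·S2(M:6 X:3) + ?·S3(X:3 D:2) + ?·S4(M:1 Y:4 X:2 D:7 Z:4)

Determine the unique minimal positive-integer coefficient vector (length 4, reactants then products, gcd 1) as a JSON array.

M: 4·5 = 20 | 3·6+5·0+2·1 = 20
Y: 4·2 = 8 | 3·0+5·0+2·4 = 8
X: 4·7 = 28 | 3·3+5·3+2·2 = 28
D: 4·6 = 24 | 3·0+5·2+2·7 = 24
Z: 4·2 = 8 | 3·0+5·0+2·4 = 8
gcd(4,3,5,2) = 1

Coefficients: [4, 3, 5, 2]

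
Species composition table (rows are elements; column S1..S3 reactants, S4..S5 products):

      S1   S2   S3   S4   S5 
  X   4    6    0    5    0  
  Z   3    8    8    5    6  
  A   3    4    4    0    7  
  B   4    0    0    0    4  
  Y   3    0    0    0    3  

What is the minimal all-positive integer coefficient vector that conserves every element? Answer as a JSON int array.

Coefficients: [6, 1, 5, 6, 6]

X: 6·4+1·6+5·0 = 30 | 6·5+6·0 = 30
Z: 6·3+1·8+5·8 = 66 | 6·5+6·6 = 66
A: 6·3+1·4+5·4 = 42 | 6·0+6·7 = 42
B: 6·4+1·0+5·0 = 24 | 6·0+6·4 = 24
Y: 6·3+1·0+5·0 = 18 | 6·0+6·3 = 18
gcd(6,1,5,6,6) = 1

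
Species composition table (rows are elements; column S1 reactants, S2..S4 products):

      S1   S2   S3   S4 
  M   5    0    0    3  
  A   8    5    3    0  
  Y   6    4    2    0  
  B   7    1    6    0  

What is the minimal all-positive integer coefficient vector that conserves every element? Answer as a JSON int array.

Coefficients: [3, 3, 3, 5]

M: 3·5 = 15 | 3·0+3·0+5·3 = 15
A: 3·8 = 24 | 3·5+3·3+5·0 = 24
Y: 3·6 = 18 | 3·4+3·2+5·0 = 18
B: 3·7 = 21 | 3·1+3·6+5·0 = 21
gcd(3,3,3,5) = 1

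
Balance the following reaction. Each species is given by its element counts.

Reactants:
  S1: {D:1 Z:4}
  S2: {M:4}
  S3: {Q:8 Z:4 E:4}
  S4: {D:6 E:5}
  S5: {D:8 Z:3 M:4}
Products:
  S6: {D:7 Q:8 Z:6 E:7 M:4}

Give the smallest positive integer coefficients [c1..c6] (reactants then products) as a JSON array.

D: 1·1+3·0+5·0+3·6+2·8 = 35 | 5·7 = 35
Q: 1·0+3·0+5·8+3·0+2·0 = 40 | 5·8 = 40
Z: 1·4+3·0+5·4+3·0+2·3 = 30 | 5·6 = 30
E: 1·0+3·0+5·4+3·5+2·0 = 35 | 5·7 = 35
M: 1·0+3·4+5·0+3·0+2·4 = 20 | 5·4 = 20
gcd(1,3,5,3,2,5) = 1

Coefficients: [1, 3, 5, 3, 2, 5]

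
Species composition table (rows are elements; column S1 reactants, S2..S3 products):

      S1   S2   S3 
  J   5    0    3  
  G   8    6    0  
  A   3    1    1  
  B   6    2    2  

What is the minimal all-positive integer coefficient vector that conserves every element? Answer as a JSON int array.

Coefficients: [3, 4, 5]

J: 3·5 = 15 | 4·0+5·3 = 15
G: 3·8 = 24 | 4·6+5·0 = 24
A: 3·3 = 9 | 4·1+5·1 = 9
B: 3·6 = 18 | 4·2+5·2 = 18
gcd(3,4,5) = 1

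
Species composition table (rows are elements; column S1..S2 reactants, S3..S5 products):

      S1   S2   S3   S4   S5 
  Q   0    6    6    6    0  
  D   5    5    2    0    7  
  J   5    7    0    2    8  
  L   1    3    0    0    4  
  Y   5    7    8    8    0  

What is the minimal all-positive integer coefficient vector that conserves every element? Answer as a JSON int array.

Q: 1·0+5·6 = 30 | 1·6+4·6+4·0 = 30
D: 1·5+5·5 = 30 | 1·2+4·0+4·7 = 30
J: 1·5+5·7 = 40 | 1·0+4·2+4·8 = 40
L: 1·1+5·3 = 16 | 1·0+4·0+4·4 = 16
Y: 1·5+5·7 = 40 | 1·8+4·8+4·0 = 40
gcd(1,5,1,4,4) = 1

Coefficients: [1, 5, 1, 4, 4]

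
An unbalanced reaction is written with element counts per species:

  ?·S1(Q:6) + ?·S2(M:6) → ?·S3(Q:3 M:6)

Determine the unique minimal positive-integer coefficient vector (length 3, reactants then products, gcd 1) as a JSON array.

Q: 1·6+2·0 = 6 | 2·3 = 6
M: 1·0+2·6 = 12 | 2·6 = 12
gcd(1,2,2) = 1

Coefficients: [1, 2, 2]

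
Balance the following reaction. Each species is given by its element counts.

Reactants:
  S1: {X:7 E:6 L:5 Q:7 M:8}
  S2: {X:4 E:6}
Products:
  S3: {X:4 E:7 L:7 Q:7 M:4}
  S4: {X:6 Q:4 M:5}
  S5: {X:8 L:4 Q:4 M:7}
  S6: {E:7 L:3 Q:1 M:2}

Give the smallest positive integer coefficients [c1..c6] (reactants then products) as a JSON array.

Coefficients: [6, 1, 2, 5, 1, 4]

X: 6·7+1·4 = 46 | 2·4+5·6+1·8+4·0 = 46
E: 6·6+1·6 = 42 | 2·7+5·0+1·0+4·7 = 42
L: 6·5+1·0 = 30 | 2·7+5·0+1·4+4·3 = 30
Q: 6·7+1·0 = 42 | 2·7+5·4+1·4+4·1 = 42
M: 6·8+1·0 = 48 | 2·4+5·5+1·7+4·2 = 48
gcd(6,1,2,5,1,4) = 1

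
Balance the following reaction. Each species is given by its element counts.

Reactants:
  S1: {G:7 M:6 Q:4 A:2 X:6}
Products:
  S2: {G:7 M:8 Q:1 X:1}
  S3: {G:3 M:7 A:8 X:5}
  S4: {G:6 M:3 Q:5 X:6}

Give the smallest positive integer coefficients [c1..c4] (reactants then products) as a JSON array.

G: 4·7 = 28 | 1·7+1·3+3·6 = 28
M: 4·6 = 24 | 1·8+1·7+3·3 = 24
Q: 4·4 = 16 | 1·1+1·0+3·5 = 16
A: 4·2 = 8 | 1·0+1·8+3·0 = 8
X: 4·6 = 24 | 1·1+1·5+3·6 = 24
gcd(4,1,1,3) = 1

Coefficients: [4, 1, 1, 3]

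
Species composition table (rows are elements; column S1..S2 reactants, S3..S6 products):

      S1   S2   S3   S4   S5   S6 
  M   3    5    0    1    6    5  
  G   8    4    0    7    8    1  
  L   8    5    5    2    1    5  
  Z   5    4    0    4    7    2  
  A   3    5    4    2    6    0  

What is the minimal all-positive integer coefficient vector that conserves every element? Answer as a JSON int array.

Coefficients: [4, 6, 5, 5, 2, 5]

M: 4·3+6·5 = 42 | 5·0+5·1+2·6+5·5 = 42
G: 4·8+6·4 = 56 | 5·0+5·7+2·8+5·1 = 56
L: 4·8+6·5 = 62 | 5·5+5·2+2·1+5·5 = 62
Z: 4·5+6·4 = 44 | 5·0+5·4+2·7+5·2 = 44
A: 4·3+6·5 = 42 | 5·4+5·2+2·6+5·0 = 42
gcd(4,6,5,5,2,5) = 1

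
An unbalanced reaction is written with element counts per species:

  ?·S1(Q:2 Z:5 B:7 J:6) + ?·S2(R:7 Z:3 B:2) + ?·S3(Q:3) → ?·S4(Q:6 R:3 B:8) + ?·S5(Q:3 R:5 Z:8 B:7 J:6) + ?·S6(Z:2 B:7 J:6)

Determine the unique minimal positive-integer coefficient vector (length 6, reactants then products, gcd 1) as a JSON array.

Q: 6·2+4·0+3·3 = 21 | 1·6+5·3+1·0 = 21
R: 6·0+4·7+3·0 = 28 | 1·3+5·5+1·0 = 28
Z: 6·5+4·3+3·0 = 42 | 1·0+5·8+1·2 = 42
B: 6·7+4·2+3·0 = 50 | 1·8+5·7+1·7 = 50
J: 6·6+4·0+3·0 = 36 | 1·0+5·6+1·6 = 36
gcd(6,4,3,1,5,1) = 1

Coefficients: [6, 4, 3, 1, 5, 1]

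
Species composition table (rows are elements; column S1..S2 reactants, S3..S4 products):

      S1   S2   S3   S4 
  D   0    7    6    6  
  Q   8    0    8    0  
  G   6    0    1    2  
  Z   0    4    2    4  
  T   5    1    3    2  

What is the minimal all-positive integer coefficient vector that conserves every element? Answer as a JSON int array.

D: 2·0+6·7 = 42 | 2·6+5·6 = 42
Q: 2·8+6·0 = 16 | 2·8+5·0 = 16
G: 2·6+6·0 = 12 | 2·1+5·2 = 12
Z: 2·0+6·4 = 24 | 2·2+5·4 = 24
T: 2·5+6·1 = 16 | 2·3+5·2 = 16
gcd(2,6,2,5) = 1

Coefficients: [2, 6, 2, 5]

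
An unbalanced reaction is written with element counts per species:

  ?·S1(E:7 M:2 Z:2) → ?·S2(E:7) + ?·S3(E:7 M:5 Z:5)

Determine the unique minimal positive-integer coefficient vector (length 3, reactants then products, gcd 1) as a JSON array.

Coefficients: [5, 3, 2]

E: 5·7 = 35 | 3·7+2·7 = 35
M: 5·2 = 10 | 3·0+2·5 = 10
Z: 5·2 = 10 | 3·0+2·5 = 10
gcd(5,3,2) = 1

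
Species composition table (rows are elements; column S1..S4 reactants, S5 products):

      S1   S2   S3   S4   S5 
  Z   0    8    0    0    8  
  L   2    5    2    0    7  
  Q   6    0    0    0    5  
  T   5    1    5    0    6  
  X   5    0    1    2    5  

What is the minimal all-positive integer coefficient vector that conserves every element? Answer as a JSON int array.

Coefficients: [5, 6, 1, 2, 6]

Z: 5·0+6·8+1·0+2·0 = 48 | 6·8 = 48
L: 5·2+6·5+1·2+2·0 = 42 | 6·7 = 42
Q: 5·6+6·0+1·0+2·0 = 30 | 6·5 = 30
T: 5·5+6·1+1·5+2·0 = 36 | 6·6 = 36
X: 5·5+6·0+1·1+2·2 = 30 | 6·5 = 30
gcd(5,6,1,2,6) = 1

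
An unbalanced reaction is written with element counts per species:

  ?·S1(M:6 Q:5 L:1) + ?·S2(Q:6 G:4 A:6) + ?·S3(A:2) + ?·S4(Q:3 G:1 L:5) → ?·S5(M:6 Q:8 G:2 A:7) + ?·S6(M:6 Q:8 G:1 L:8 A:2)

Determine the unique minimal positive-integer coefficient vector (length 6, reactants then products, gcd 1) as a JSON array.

M: 3·6+1·0+5·0+1·0 = 18 | 2·6+1·6 = 18
Q: 3·5+1·6+5·0+1·3 = 24 | 2·8+1·8 = 24
G: 3·0+1·4+5·0+1·1 = 5 | 2·2+1·1 = 5
L: 3·1+1·0+5·0+1·5 = 8 | 2·0+1·8 = 8
A: 3·0+1·6+5·2+1·0 = 16 | 2·7+1·2 = 16
gcd(3,1,5,1,2,1) = 1

Coefficients: [3, 1, 5, 1, 2, 1]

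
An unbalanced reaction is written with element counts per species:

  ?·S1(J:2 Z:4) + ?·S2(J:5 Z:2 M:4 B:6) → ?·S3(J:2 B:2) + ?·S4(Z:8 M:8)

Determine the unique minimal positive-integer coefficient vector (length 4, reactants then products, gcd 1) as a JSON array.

Coefficients: [1, 2, 6, 1]

J: 1·2+2·5 = 12 | 6·2+1·0 = 12
Z: 1·4+2·2 = 8 | 6·0+1·8 = 8
M: 1·0+2·4 = 8 | 6·0+1·8 = 8
B: 1·0+2·6 = 12 | 6·2+1·0 = 12
gcd(1,2,6,1) = 1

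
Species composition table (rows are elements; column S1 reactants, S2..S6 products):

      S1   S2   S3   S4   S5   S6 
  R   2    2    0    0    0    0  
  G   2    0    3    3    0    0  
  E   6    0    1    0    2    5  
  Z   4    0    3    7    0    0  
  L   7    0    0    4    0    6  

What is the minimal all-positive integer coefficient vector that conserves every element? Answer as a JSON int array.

Coefficients: [6, 6, 1, 3, 5, 5]

R: 6·2 = 12 | 6·2+1·0+3·0+5·0+5·0 = 12
G: 6·2 = 12 | 6·0+1·3+3·3+5·0+5·0 = 12
E: 6·6 = 36 | 6·0+1·1+3·0+5·2+5·5 = 36
Z: 6·4 = 24 | 6·0+1·3+3·7+5·0+5·0 = 24
L: 6·7 = 42 | 6·0+1·0+3·4+5·0+5·6 = 42
gcd(6,6,1,3,5,5) = 1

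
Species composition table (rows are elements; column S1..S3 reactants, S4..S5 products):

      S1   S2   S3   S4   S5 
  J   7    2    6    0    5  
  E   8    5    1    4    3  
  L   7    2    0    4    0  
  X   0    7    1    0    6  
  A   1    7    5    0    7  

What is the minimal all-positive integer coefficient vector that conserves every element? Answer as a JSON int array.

Coefficients: [2, 5, 1, 6, 6]

J: 2·7+5·2+1·6 = 30 | 6·0+6·5 = 30
E: 2·8+5·5+1·1 = 42 | 6·4+6·3 = 42
L: 2·7+5·2+1·0 = 24 | 6·4+6·0 = 24
X: 2·0+5·7+1·1 = 36 | 6·0+6·6 = 36
A: 2·1+5·7+1·5 = 42 | 6·0+6·7 = 42
gcd(2,5,1,6,6) = 1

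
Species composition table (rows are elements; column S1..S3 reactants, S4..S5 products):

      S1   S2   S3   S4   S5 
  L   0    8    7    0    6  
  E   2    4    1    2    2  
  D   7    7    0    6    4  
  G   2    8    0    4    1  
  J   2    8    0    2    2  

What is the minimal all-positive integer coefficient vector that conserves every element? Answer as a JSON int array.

Coefficients: [5, 1, 4, 3, 6]

L: 5·0+1·8+4·7 = 36 | 3·0+6·6 = 36
E: 5·2+1·4+4·1 = 18 | 3·2+6·2 = 18
D: 5·7+1·7+4·0 = 42 | 3·6+6·4 = 42
G: 5·2+1·8+4·0 = 18 | 3·4+6·1 = 18
J: 5·2+1·8+4·0 = 18 | 3·2+6·2 = 18
gcd(5,1,4,3,6) = 1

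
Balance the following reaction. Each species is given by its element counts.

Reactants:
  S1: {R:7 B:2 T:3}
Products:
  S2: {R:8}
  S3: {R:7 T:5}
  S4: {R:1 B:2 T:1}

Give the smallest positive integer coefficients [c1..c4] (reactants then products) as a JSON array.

Coefficients: [5, 2, 2, 5]

R: 5·7 = 35 | 2·8+2·7+5·1 = 35
B: 5·2 = 10 | 2·0+2·0+5·2 = 10
T: 5·3 = 15 | 2·0+2·5+5·1 = 15
gcd(5,2,2,5) = 1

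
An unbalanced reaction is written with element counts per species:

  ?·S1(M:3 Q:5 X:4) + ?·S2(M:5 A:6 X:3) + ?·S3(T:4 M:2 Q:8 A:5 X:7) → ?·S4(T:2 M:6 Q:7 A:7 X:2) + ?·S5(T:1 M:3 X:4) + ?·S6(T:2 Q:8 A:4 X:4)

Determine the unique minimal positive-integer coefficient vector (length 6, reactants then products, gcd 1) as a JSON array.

T: 3·0+1·0+5·4 = 20 | 1·2+6·1+6·2 = 20
M: 3·3+1·5+5·2 = 24 | 1·6+6·3+6·0 = 24
Q: 3·5+1·0+5·8 = 55 | 1·7+6·0+6·8 = 55
A: 3·0+1·6+5·5 = 31 | 1·7+6·0+6·4 = 31
X: 3·4+1·3+5·7 = 50 | 1·2+6·4+6·4 = 50
gcd(3,1,5,1,6,6) = 1

Coefficients: [3, 1, 5, 1, 6, 6]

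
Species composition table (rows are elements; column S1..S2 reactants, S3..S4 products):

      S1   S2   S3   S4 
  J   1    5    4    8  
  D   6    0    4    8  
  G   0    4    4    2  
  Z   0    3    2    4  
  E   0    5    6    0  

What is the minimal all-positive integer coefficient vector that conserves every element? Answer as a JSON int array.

Coefficients: [6, 6, 5, 2]

J: 6·1+6·5 = 36 | 5·4+2·8 = 36
D: 6·6+6·0 = 36 | 5·4+2·8 = 36
G: 6·0+6·4 = 24 | 5·4+2·2 = 24
Z: 6·0+6·3 = 18 | 5·2+2·4 = 18
E: 6·0+6·5 = 30 | 5·6+2·0 = 30
gcd(6,6,5,2) = 1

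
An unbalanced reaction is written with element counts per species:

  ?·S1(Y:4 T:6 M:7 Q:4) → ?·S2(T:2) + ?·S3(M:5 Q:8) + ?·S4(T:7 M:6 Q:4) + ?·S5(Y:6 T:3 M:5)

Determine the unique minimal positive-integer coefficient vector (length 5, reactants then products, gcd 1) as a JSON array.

Y: 6·4 = 24 | 5·0+2·0+2·0+4·6 = 24
T: 6·6 = 36 | 5·2+2·0+2·7+4·3 = 36
M: 6·7 = 42 | 5·0+2·5+2·6+4·5 = 42
Q: 6·4 = 24 | 5·0+2·8+2·4+4·0 = 24
gcd(6,5,2,2,4) = 1

Coefficients: [6, 5, 2, 2, 4]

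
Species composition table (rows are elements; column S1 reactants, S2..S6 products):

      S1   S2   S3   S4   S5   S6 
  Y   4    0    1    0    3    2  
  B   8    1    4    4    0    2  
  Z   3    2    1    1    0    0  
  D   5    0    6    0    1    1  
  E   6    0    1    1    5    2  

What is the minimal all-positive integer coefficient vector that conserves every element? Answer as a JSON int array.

Coefficients: [5, 4, 3, 4, 3, 4]

Y: 5·4 = 20 | 4·0+3·1+4·0+3·3+4·2 = 20
B: 5·8 = 40 | 4·1+3·4+4·4+3·0+4·2 = 40
Z: 5·3 = 15 | 4·2+3·1+4·1+3·0+4·0 = 15
D: 5·5 = 25 | 4·0+3·6+4·0+3·1+4·1 = 25
E: 5·6 = 30 | 4·0+3·1+4·1+3·5+4·2 = 30
gcd(5,4,3,4,3,4) = 1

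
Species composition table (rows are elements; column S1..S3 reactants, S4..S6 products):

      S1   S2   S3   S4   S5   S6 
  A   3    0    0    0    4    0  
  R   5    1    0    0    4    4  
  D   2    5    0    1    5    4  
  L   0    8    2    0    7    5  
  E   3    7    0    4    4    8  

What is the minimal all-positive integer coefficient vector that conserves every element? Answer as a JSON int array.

Coefficients: [4, 4, 2, 1, 3, 3]

A: 4·3+4·0+2·0 = 12 | 1·0+3·4+3·0 = 12
R: 4·5+4·1+2·0 = 24 | 1·0+3·4+3·4 = 24
D: 4·2+4·5+2·0 = 28 | 1·1+3·5+3·4 = 28
L: 4·0+4·8+2·2 = 36 | 1·0+3·7+3·5 = 36
E: 4·3+4·7+2·0 = 40 | 1·4+3·4+3·8 = 40
gcd(4,4,2,1,3,3) = 1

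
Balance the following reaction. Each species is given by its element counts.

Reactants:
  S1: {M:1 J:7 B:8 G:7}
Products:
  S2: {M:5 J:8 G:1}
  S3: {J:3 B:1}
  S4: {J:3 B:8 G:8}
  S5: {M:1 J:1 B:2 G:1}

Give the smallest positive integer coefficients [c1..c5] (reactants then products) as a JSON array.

M: 6·1 = 6 | 1·5+6·0+5·0+1·1 = 6
J: 6·7 = 42 | 1·8+6·3+5·3+1·1 = 42
B: 6·8 = 48 | 1·0+6·1+5·8+1·2 = 48
G: 6·7 = 42 | 1·1+6·0+5·8+1·1 = 42
gcd(6,1,6,5,1) = 1

Coefficients: [6, 1, 6, 5, 1]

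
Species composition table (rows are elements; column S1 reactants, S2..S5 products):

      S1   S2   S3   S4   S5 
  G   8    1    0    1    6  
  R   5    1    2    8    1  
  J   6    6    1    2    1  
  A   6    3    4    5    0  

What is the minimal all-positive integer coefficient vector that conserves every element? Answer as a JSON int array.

G: 5·8 = 40 | 3·1+4·0+1·1+6·6 = 40
R: 5·5 = 25 | 3·1+4·2+1·8+6·1 = 25
J: 5·6 = 30 | 3·6+4·1+1·2+6·1 = 30
A: 5·6 = 30 | 3·3+4·4+1·5+6·0 = 30
gcd(5,3,4,1,6) = 1

Coefficients: [5, 3, 4, 1, 6]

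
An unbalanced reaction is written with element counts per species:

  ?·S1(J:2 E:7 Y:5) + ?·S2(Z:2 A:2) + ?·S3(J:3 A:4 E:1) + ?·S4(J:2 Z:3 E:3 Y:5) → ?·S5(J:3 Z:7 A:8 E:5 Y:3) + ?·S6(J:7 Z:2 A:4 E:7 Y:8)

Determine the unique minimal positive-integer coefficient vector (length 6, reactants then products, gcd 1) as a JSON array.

J: 2·2+4·0+5·3+4·2 = 27 | 2·3+3·7 = 27
Z: 2·0+4·2+5·0+4·3 = 20 | 2·7+3·2 = 20
A: 2·0+4·2+5·4+4·0 = 28 | 2·8+3·4 = 28
E: 2·7+4·0+5·1+4·3 = 31 | 2·5+3·7 = 31
Y: 2·5+4·0+5·0+4·5 = 30 | 2·3+3·8 = 30
gcd(2,4,5,4,2,3) = 1

Coefficients: [2, 4, 5, 4, 2, 3]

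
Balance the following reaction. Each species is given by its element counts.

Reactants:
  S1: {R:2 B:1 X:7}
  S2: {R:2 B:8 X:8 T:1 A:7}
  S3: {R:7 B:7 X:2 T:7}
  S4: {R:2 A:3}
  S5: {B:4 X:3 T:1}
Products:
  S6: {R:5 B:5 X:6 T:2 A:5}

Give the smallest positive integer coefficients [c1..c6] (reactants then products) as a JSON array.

R: 2·2+1·2+1·7+6·2+2·0 = 25 | 5·5 = 25
B: 2·1+1·8+1·7+6·0+2·4 = 25 | 5·5 = 25
X: 2·7+1·8+1·2+6·0+2·3 = 30 | 5·6 = 30
T: 2·0+1·1+1·7+6·0+2·1 = 10 | 5·2 = 10
A: 2·0+1·7+1·0+6·3+2·0 = 25 | 5·5 = 25
gcd(2,1,1,6,2,5) = 1

Coefficients: [2, 1, 1, 6, 2, 5]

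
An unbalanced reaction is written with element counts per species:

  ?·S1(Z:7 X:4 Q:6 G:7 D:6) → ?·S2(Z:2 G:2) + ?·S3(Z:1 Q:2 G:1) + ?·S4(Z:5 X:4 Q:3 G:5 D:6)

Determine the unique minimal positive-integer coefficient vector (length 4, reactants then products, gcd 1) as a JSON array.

Z: 4·7 = 28 | 1·2+6·1+4·5 = 28
X: 4·4 = 16 | 1·0+6·0+4·4 = 16
Q: 4·6 = 24 | 1·0+6·2+4·3 = 24
G: 4·7 = 28 | 1·2+6·1+4·5 = 28
D: 4·6 = 24 | 1·0+6·0+4·6 = 24
gcd(4,1,6,4) = 1

Coefficients: [4, 1, 6, 4]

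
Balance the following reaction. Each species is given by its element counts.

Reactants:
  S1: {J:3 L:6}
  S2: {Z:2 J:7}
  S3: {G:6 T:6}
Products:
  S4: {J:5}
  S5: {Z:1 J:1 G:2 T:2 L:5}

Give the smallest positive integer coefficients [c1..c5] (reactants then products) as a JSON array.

Coefficients: [5, 3, 2, 6, 6]

Z: 5·0+3·2+2·0 = 6 | 6·0+6·1 = 6
J: 5·3+3·7+2·0 = 36 | 6·5+6·1 = 36
G: 5·0+3·0+2·6 = 12 | 6·0+6·2 = 12
T: 5·0+3·0+2·6 = 12 | 6·0+6·2 = 12
L: 5·6+3·0+2·0 = 30 | 6·0+6·5 = 30
gcd(5,3,2,6,6) = 1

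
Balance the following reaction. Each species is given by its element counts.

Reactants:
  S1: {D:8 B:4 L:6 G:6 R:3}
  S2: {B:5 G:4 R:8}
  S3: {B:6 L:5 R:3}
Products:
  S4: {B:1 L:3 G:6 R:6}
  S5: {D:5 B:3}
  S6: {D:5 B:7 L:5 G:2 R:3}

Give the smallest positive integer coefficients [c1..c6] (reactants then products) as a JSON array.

Coefficients: [5, 3, 3, 5, 2, 6]

D: 5·8+3·0+3·0 = 40 | 5·0+2·5+6·5 = 40
B: 5·4+3·5+3·6 = 53 | 5·1+2·3+6·7 = 53
L: 5·6+3·0+3·5 = 45 | 5·3+2·0+6·5 = 45
G: 5·6+3·4+3·0 = 42 | 5·6+2·0+6·2 = 42
R: 5·3+3·8+3·3 = 48 | 5·6+2·0+6·3 = 48
gcd(5,3,3,5,2,6) = 1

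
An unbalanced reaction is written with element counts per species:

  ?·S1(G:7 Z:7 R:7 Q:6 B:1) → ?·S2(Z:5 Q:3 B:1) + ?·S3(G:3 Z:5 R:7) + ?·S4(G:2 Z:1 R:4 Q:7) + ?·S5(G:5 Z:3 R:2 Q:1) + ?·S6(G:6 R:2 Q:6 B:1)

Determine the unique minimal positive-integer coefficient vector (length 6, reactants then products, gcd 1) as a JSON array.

Coefficients: [6, 3, 4, 1, 2, 3]

G: 6·7 = 42 | 3·0+4·3+1·2+2·5+3·6 = 42
Z: 6·7 = 42 | 3·5+4·5+1·1+2·3+3·0 = 42
R: 6·7 = 42 | 3·0+4·7+1·4+2·2+3·2 = 42
Q: 6·6 = 36 | 3·3+4·0+1·7+2·1+3·6 = 36
B: 6·1 = 6 | 3·1+4·0+1·0+2·0+3·1 = 6
gcd(6,3,4,1,2,3) = 1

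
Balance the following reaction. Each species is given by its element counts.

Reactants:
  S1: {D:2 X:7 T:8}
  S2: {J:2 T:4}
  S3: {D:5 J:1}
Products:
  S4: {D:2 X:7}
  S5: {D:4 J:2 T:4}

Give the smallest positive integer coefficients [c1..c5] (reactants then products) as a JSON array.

Coefficients: [1, 3, 4, 1, 5]

D: 1·2+3·0+4·5 = 22 | 1·2+5·4 = 22
J: 1·0+3·2+4·1 = 10 | 1·0+5·2 = 10
X: 1·7+3·0+4·0 = 7 | 1·7+5·0 = 7
T: 1·8+3·4+4·0 = 20 | 1·0+5·4 = 20
gcd(1,3,4,1,5) = 1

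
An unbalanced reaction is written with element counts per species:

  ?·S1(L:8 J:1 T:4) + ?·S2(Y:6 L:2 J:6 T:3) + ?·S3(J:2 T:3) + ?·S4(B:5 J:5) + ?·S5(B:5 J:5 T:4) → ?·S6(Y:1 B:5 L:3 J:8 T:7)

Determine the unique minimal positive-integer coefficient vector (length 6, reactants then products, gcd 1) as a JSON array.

Coefficients: [2, 1, 5, 2, 4, 6]

Y: 2·0+1·6+5·0+2·0+4·0 = 6 | 6·1 = 6
B: 2·0+1·0+5·0+2·5+4·5 = 30 | 6·5 = 30
L: 2·8+1·2+5·0+2·0+4·0 = 18 | 6·3 = 18
J: 2·1+1·6+5·2+2·5+4·5 = 48 | 6·8 = 48
T: 2·4+1·3+5·3+2·0+4·4 = 42 | 6·7 = 42
gcd(2,1,5,2,4,6) = 1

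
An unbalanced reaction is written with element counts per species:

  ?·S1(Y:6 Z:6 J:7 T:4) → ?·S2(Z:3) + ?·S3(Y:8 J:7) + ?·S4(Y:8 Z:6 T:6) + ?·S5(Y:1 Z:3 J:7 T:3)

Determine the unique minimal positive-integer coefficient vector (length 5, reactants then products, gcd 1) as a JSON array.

Y: 3·6 = 18 | 2·0+1·8+1·8+2·1 = 18
Z: 3·6 = 18 | 2·3+1·0+1·6+2·3 = 18
J: 3·7 = 21 | 2·0+1·7+1·0+2·7 = 21
T: 3·4 = 12 | 2·0+1·0+1·6+2·3 = 12
gcd(3,2,1,1,2) = 1

Coefficients: [3, 2, 1, 1, 2]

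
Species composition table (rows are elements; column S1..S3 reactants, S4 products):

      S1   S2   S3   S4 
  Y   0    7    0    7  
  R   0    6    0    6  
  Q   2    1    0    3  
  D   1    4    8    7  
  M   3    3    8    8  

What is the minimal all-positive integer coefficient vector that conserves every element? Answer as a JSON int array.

Coefficients: [4, 4, 1, 4]

Y: 4·0+4·7+1·0 = 28 | 4·7 = 28
R: 4·0+4·6+1·0 = 24 | 4·6 = 24
Q: 4·2+4·1+1·0 = 12 | 4·3 = 12
D: 4·1+4·4+1·8 = 28 | 4·7 = 28
M: 4·3+4·3+1·8 = 32 | 4·8 = 32
gcd(4,4,1,4) = 1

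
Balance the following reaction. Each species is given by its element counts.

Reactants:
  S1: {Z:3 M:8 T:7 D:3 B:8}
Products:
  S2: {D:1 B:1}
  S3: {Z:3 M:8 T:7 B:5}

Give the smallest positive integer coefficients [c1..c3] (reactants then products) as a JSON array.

Z: 1·3 = 3 | 3·0+1·3 = 3
M: 1·8 = 8 | 3·0+1·8 = 8
T: 1·7 = 7 | 3·0+1·7 = 7
D: 1·3 = 3 | 3·1+1·0 = 3
B: 1·8 = 8 | 3·1+1·5 = 8
gcd(1,3,1) = 1

Coefficients: [1, 3, 1]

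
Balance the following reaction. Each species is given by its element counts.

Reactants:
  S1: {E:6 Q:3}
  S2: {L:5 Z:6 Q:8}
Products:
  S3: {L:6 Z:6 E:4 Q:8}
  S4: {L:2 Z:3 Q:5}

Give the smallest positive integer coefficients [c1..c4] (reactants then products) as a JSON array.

L: 2·0+6·5 = 30 | 3·6+6·2 = 30
Z: 2·0+6·6 = 36 | 3·6+6·3 = 36
E: 2·6+6·0 = 12 | 3·4+6·0 = 12
Q: 2·3+6·8 = 54 | 3·8+6·5 = 54
gcd(2,6,3,6) = 1

Coefficients: [2, 6, 3, 6]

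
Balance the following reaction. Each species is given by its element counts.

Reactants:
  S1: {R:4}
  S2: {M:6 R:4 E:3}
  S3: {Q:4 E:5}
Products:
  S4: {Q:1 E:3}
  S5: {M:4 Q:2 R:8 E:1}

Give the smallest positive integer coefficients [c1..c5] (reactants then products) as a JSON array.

Coefficients: [4, 2, 3, 6, 3]

M: 4·0+2·6+3·0 = 12 | 6·0+3·4 = 12
Q: 4·0+2·0+3·4 = 12 | 6·1+3·2 = 12
R: 4·4+2·4+3·0 = 24 | 6·0+3·8 = 24
E: 4·0+2·3+3·5 = 21 | 6·3+3·1 = 21
gcd(4,2,3,6,3) = 1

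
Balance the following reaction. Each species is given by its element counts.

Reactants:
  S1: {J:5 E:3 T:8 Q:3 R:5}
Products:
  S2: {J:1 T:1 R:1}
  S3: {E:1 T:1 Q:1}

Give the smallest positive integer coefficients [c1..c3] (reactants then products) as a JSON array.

J: 1·5 = 5 | 5·1+3·0 = 5
E: 1·3 = 3 | 5·0+3·1 = 3
T: 1·8 = 8 | 5·1+3·1 = 8
Q: 1·3 = 3 | 5·0+3·1 = 3
R: 1·5 = 5 | 5·1+3·0 = 5
gcd(1,5,3) = 1

Coefficients: [1, 5, 3]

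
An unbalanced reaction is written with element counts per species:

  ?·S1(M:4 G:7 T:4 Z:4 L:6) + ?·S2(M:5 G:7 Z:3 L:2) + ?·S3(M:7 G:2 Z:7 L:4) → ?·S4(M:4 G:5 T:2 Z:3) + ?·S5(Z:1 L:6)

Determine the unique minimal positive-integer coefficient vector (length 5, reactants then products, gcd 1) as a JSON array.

Coefficients: [3, 1, 1, 6, 4]

M: 3·4+1·5+1·7 = 24 | 6·4+4·0 = 24
G: 3·7+1·7+1·2 = 30 | 6·5+4·0 = 30
T: 3·4+1·0+1·0 = 12 | 6·2+4·0 = 12
Z: 3·4+1·3+1·7 = 22 | 6·3+4·1 = 22
L: 3·6+1·2+1·4 = 24 | 6·0+4·6 = 24
gcd(3,1,1,6,4) = 1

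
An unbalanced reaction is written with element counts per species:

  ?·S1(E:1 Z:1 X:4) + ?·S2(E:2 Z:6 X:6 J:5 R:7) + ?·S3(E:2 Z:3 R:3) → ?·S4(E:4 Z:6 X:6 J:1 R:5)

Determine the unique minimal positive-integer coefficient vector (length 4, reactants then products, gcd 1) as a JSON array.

Coefficients: [6, 1, 6, 5]

E: 6·1+1·2+6·2 = 20 | 5·4 = 20
Z: 6·1+1·6+6·3 = 30 | 5·6 = 30
X: 6·4+1·6+6·0 = 30 | 5·6 = 30
J: 6·0+1·5+6·0 = 5 | 5·1 = 5
R: 6·0+1·7+6·3 = 25 | 5·5 = 25
gcd(6,1,6,5) = 1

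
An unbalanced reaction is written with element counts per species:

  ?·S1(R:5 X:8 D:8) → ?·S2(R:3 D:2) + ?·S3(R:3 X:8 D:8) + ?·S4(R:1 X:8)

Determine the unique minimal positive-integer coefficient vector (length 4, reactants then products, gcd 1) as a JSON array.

R: 5·5 = 25 | 4·3+4·3+1·1 = 25
X: 5·8 = 40 | 4·0+4·8+1·8 = 40
D: 5·8 = 40 | 4·2+4·8+1·0 = 40
gcd(5,4,4,1) = 1

Coefficients: [5, 4, 4, 1]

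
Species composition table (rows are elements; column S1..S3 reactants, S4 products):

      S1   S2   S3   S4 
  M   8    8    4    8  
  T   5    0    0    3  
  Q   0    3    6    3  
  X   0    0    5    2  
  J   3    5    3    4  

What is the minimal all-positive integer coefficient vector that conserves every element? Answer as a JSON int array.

Coefficients: [3, 1, 2, 5]

M: 3·8+1·8+2·4 = 40 | 5·8 = 40
T: 3·5+1·0+2·0 = 15 | 5·3 = 15
Q: 3·0+1·3+2·6 = 15 | 5·3 = 15
X: 3·0+1·0+2·5 = 10 | 5·2 = 10
J: 3·3+1·5+2·3 = 20 | 5·4 = 20
gcd(3,1,2,5) = 1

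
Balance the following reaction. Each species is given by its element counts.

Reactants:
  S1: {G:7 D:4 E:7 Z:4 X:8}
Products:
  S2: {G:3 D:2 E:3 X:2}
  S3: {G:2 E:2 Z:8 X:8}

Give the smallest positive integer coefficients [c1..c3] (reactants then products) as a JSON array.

G: 2·7 = 14 | 4·3+1·2 = 14
D: 2·4 = 8 | 4·2+1·0 = 8
E: 2·7 = 14 | 4·3+1·2 = 14
Z: 2·4 = 8 | 4·0+1·8 = 8
X: 2·8 = 16 | 4·2+1·8 = 16
gcd(2,4,1) = 1

Coefficients: [2, 4, 1]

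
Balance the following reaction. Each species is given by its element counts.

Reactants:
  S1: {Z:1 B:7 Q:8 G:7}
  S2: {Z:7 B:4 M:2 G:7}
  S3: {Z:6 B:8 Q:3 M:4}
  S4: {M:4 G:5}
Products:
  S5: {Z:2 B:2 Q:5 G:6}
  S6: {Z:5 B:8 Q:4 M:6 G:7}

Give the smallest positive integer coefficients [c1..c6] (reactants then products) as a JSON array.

Coefficients: [2, 1, 3, 4, 1, 5]

Z: 2·1+1·7+3·6+4·0 = 27 | 1·2+5·5 = 27
B: 2·7+1·4+3·8+4·0 = 42 | 1·2+5·8 = 42
Q: 2·8+1·0+3·3+4·0 = 25 | 1·5+5·4 = 25
M: 2·0+1·2+3·4+4·4 = 30 | 1·0+5·6 = 30
G: 2·7+1·7+3·0+4·5 = 41 | 1·6+5·7 = 41
gcd(2,1,3,4,1,5) = 1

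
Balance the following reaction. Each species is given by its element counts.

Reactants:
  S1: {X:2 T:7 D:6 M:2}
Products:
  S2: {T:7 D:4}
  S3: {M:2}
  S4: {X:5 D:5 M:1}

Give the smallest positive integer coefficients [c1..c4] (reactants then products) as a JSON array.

Coefficients: [5, 5, 4, 2]

X: 5·2 = 10 | 5·0+4·0+2·5 = 10
T: 5·7 = 35 | 5·7+4·0+2·0 = 35
D: 5·6 = 30 | 5·4+4·0+2·5 = 30
M: 5·2 = 10 | 5·0+4·2+2·1 = 10
gcd(5,5,4,2) = 1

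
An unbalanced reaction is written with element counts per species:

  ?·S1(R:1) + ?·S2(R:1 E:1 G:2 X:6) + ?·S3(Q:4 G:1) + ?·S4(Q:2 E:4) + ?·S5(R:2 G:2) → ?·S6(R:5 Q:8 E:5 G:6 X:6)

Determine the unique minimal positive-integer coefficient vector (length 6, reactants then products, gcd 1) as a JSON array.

R: 6·1+4·1+6·0+4·0+5·2 = 20 | 4·5 = 20
Q: 6·0+4·0+6·4+4·2+5·0 = 32 | 4·8 = 32
E: 6·0+4·1+6·0+4·4+5·0 = 20 | 4·5 = 20
G: 6·0+4·2+6·1+4·0+5·2 = 24 | 4·6 = 24
X: 6·0+4·6+6·0+4·0+5·0 = 24 | 4·6 = 24
gcd(6,4,6,4,5,4) = 1

Coefficients: [6, 4, 6, 4, 5, 4]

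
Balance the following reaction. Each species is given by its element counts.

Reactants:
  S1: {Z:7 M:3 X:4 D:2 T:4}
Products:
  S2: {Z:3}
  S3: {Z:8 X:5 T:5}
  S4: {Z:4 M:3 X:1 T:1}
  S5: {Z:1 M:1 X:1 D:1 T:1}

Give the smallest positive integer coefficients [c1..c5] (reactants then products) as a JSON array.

Coefficients: [3, 1, 1, 1, 6]

Z: 3·7 = 21 | 1·3+1·8+1·4+6·1 = 21
M: 3·3 = 9 | 1·0+1·0+1·3+6·1 = 9
X: 3·4 = 12 | 1·0+1·5+1·1+6·1 = 12
D: 3·2 = 6 | 1·0+1·0+1·0+6·1 = 6
T: 3·4 = 12 | 1·0+1·5+1·1+6·1 = 12
gcd(3,1,1,1,6) = 1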